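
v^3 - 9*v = v*(v - 3)*(v + 3)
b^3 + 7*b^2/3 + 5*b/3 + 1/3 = (b + 1/3)*(b + 1)^2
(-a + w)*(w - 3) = -a*w + 3*a + w^2 - 3*w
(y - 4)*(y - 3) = y^2 - 7*y + 12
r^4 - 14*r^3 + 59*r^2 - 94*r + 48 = (r - 8)*(r - 3)*(r - 2)*(r - 1)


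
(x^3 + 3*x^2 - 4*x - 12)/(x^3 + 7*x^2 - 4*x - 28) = (x + 3)/(x + 7)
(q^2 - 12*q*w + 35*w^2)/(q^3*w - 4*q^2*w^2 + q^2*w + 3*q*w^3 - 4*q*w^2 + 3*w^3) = (q^2 - 12*q*w + 35*w^2)/(w*(q^3 - 4*q^2*w + q^2 + 3*q*w^2 - 4*q*w + 3*w^2))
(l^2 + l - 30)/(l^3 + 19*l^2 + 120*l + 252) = (l - 5)/(l^2 + 13*l + 42)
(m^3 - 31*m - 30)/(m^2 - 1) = (m^2 - m - 30)/(m - 1)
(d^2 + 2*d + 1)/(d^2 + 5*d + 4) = (d + 1)/(d + 4)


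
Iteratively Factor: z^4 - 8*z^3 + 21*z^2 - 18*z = (z - 2)*(z^3 - 6*z^2 + 9*z) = (z - 3)*(z - 2)*(z^2 - 3*z) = (z - 3)^2*(z - 2)*(z)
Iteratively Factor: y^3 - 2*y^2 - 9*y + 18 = (y - 2)*(y^2 - 9) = (y - 2)*(y + 3)*(y - 3)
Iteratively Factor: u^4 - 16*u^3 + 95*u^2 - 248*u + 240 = (u - 4)*(u^3 - 12*u^2 + 47*u - 60) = (u - 5)*(u - 4)*(u^2 - 7*u + 12) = (u - 5)*(u - 4)^2*(u - 3)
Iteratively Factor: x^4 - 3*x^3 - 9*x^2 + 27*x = (x - 3)*(x^3 - 9*x) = (x - 3)^2*(x^2 + 3*x) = (x - 3)^2*(x + 3)*(x)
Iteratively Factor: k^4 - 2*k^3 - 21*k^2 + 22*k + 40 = (k - 5)*(k^3 + 3*k^2 - 6*k - 8) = (k - 5)*(k - 2)*(k^2 + 5*k + 4) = (k - 5)*(k - 2)*(k + 1)*(k + 4)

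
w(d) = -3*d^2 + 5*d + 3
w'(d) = 5 - 6*d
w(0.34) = 4.35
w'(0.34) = 2.96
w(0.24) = 4.03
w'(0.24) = 3.56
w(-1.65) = -13.42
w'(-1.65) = 14.90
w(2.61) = -4.39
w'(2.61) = -10.66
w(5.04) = -48.00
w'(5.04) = -25.24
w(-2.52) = -28.65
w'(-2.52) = 20.12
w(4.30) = -30.97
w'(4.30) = -20.80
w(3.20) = -11.72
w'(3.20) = -14.20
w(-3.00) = -39.00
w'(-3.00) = 23.00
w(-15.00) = -747.00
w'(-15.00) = 95.00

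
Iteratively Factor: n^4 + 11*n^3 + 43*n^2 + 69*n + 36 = (n + 4)*(n^3 + 7*n^2 + 15*n + 9) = (n + 1)*(n + 4)*(n^2 + 6*n + 9) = (n + 1)*(n + 3)*(n + 4)*(n + 3)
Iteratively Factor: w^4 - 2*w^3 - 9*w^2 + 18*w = (w + 3)*(w^3 - 5*w^2 + 6*w) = (w - 3)*(w + 3)*(w^2 - 2*w) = (w - 3)*(w - 2)*(w + 3)*(w)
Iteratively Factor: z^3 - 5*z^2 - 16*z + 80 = (z + 4)*(z^2 - 9*z + 20) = (z - 5)*(z + 4)*(z - 4)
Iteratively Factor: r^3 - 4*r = (r + 2)*(r^2 - 2*r) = (r - 2)*(r + 2)*(r)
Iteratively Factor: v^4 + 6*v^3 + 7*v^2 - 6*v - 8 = (v + 4)*(v^3 + 2*v^2 - v - 2) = (v + 1)*(v + 4)*(v^2 + v - 2) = (v - 1)*(v + 1)*(v + 4)*(v + 2)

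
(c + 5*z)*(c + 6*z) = c^2 + 11*c*z + 30*z^2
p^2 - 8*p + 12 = (p - 6)*(p - 2)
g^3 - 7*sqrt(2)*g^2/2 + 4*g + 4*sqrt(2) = (g - 2*sqrt(2))^2*(g + sqrt(2)/2)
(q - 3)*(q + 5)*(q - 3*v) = q^3 - 3*q^2*v + 2*q^2 - 6*q*v - 15*q + 45*v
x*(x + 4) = x^2 + 4*x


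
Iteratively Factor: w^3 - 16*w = (w + 4)*(w^2 - 4*w) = (w - 4)*(w + 4)*(w)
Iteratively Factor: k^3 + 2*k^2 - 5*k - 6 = (k - 2)*(k^2 + 4*k + 3) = (k - 2)*(k + 3)*(k + 1)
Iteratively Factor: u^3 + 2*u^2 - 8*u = (u - 2)*(u^2 + 4*u) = u*(u - 2)*(u + 4)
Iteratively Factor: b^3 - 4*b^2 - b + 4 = (b - 1)*(b^2 - 3*b - 4) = (b - 4)*(b - 1)*(b + 1)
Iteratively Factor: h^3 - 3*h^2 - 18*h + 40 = (h + 4)*(h^2 - 7*h + 10) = (h - 2)*(h + 4)*(h - 5)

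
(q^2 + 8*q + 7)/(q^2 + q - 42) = (q + 1)/(q - 6)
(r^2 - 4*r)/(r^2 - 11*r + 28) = r/(r - 7)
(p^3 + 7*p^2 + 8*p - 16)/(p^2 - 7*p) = (p^3 + 7*p^2 + 8*p - 16)/(p*(p - 7))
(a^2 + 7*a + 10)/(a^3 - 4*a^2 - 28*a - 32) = (a + 5)/(a^2 - 6*a - 16)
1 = 1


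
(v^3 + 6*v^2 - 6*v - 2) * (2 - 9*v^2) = -9*v^5 - 54*v^4 + 56*v^3 + 30*v^2 - 12*v - 4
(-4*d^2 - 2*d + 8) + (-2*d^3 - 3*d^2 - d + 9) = -2*d^3 - 7*d^2 - 3*d + 17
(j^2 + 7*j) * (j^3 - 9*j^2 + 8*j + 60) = j^5 - 2*j^4 - 55*j^3 + 116*j^2 + 420*j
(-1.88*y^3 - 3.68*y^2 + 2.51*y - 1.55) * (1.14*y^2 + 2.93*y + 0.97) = -2.1432*y^5 - 9.7036*y^4 - 9.7446*y^3 + 2.0177*y^2 - 2.1068*y - 1.5035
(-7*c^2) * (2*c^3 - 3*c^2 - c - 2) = -14*c^5 + 21*c^4 + 7*c^3 + 14*c^2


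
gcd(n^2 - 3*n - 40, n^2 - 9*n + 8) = n - 8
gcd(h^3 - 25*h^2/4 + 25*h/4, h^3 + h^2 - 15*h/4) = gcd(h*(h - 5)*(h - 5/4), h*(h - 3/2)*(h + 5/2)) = h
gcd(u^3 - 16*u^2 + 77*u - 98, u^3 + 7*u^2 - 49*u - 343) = u - 7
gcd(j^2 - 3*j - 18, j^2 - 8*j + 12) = j - 6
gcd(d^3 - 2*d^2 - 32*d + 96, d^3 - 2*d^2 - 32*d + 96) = d^3 - 2*d^2 - 32*d + 96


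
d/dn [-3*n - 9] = -3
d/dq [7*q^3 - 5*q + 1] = 21*q^2 - 5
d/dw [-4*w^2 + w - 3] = 1 - 8*w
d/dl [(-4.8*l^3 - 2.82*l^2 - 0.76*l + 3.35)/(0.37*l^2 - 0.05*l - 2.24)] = (-1.776*l^4 + 0.48*l^3 + 32.6782*l^2 + 10.1546*l + 1.8699)/(0.1369*l^4 - 0.037*l^3 - 1.6551*l^2 + 0.224*l + 5.0176)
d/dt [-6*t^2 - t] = -12*t - 1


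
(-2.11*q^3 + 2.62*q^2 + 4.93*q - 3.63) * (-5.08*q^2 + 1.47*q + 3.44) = 10.7188*q^5 - 16.4113*q^4 - 28.4514*q^3 + 34.7003*q^2 + 11.6231*q - 12.4872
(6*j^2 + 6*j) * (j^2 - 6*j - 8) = 6*j^4 - 30*j^3 - 84*j^2 - 48*j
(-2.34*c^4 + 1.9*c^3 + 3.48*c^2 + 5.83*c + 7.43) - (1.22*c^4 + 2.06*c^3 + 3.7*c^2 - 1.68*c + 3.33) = -3.56*c^4 - 0.16*c^3 - 0.22*c^2 + 7.51*c + 4.1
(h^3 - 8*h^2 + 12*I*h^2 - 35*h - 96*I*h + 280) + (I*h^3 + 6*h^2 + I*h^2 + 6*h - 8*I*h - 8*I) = h^3 + I*h^3 - 2*h^2 + 13*I*h^2 - 29*h - 104*I*h + 280 - 8*I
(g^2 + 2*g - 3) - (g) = g^2 + g - 3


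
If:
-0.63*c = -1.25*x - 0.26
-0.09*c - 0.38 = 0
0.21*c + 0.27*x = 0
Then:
No Solution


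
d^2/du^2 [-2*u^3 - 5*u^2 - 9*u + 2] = -12*u - 10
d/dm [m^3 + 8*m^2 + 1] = m*(3*m + 16)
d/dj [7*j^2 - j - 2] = 14*j - 1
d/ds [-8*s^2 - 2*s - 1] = -16*s - 2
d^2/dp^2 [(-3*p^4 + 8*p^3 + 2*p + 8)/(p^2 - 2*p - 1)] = 6*(-p^6 + 6*p^5 - 9*p^4 - 2*p^3 + 18*p^2 - 6*p + 12)/(p^6 - 6*p^5 + 9*p^4 + 4*p^3 - 9*p^2 - 6*p - 1)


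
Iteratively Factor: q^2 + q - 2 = (q + 2)*(q - 1)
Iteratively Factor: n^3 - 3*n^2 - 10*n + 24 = (n - 4)*(n^2 + n - 6) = (n - 4)*(n + 3)*(n - 2)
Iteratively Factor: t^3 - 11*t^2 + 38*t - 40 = (t - 5)*(t^2 - 6*t + 8) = (t - 5)*(t - 2)*(t - 4)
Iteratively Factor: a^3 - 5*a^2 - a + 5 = (a - 5)*(a^2 - 1) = (a - 5)*(a + 1)*(a - 1)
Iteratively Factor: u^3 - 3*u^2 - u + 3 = (u - 1)*(u^2 - 2*u - 3) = (u - 1)*(u + 1)*(u - 3)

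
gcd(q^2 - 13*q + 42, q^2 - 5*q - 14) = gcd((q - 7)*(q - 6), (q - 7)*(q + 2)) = q - 7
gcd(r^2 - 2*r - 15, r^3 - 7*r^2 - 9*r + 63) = r + 3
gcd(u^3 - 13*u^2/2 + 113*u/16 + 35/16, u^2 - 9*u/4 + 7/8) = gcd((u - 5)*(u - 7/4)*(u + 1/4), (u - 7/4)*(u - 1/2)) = u - 7/4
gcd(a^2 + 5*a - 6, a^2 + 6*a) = a + 6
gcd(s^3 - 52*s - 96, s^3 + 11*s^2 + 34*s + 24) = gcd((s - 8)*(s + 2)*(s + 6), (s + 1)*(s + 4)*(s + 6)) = s + 6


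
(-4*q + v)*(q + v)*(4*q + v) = -16*q^3 - 16*q^2*v + q*v^2 + v^3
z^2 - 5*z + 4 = (z - 4)*(z - 1)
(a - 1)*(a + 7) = a^2 + 6*a - 7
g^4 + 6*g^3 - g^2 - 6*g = g*(g - 1)*(g + 1)*(g + 6)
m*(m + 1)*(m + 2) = m^3 + 3*m^2 + 2*m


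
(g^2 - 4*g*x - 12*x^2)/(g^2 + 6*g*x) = (g^2 - 4*g*x - 12*x^2)/(g*(g + 6*x))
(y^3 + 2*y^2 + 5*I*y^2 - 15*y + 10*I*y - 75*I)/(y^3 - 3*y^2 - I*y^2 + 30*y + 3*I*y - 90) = (y + 5)/(y - 6*I)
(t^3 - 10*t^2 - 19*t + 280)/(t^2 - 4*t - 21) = (t^2 - 3*t - 40)/(t + 3)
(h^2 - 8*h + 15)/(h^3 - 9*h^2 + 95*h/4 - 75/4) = 4*(h - 3)/(4*h^2 - 16*h + 15)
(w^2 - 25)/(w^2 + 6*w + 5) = (w - 5)/(w + 1)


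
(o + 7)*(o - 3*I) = o^2 + 7*o - 3*I*o - 21*I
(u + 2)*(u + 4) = u^2 + 6*u + 8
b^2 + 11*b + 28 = (b + 4)*(b + 7)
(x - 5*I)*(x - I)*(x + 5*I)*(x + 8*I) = x^4 + 7*I*x^3 + 33*x^2 + 175*I*x + 200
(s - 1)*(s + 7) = s^2 + 6*s - 7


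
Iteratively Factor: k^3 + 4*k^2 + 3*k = (k + 1)*(k^2 + 3*k) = k*(k + 1)*(k + 3)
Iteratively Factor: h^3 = (h)*(h^2) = h^2*(h)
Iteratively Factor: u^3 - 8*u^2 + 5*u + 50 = (u - 5)*(u^2 - 3*u - 10) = (u - 5)^2*(u + 2)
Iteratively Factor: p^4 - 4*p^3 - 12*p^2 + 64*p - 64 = (p + 4)*(p^3 - 8*p^2 + 20*p - 16) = (p - 2)*(p + 4)*(p^2 - 6*p + 8) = (p - 4)*(p - 2)*(p + 4)*(p - 2)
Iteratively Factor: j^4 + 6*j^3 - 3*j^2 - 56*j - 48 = (j + 4)*(j^3 + 2*j^2 - 11*j - 12) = (j + 4)^2*(j^2 - 2*j - 3) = (j - 3)*(j + 4)^2*(j + 1)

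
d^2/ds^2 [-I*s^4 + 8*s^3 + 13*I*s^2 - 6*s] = -12*I*s^2 + 48*s + 26*I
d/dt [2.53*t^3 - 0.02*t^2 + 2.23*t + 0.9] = 7.59*t^2 - 0.04*t + 2.23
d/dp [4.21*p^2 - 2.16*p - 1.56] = 8.42*p - 2.16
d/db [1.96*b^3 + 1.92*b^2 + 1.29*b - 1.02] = 5.88*b^2 + 3.84*b + 1.29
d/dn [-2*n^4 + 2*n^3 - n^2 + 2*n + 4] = -8*n^3 + 6*n^2 - 2*n + 2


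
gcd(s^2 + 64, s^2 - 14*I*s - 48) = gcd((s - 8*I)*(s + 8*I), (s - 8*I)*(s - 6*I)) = s - 8*I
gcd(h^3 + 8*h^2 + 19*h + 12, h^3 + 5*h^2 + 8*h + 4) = h + 1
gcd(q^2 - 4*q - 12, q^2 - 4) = q + 2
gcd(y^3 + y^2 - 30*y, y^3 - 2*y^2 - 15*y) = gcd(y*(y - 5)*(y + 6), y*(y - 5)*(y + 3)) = y^2 - 5*y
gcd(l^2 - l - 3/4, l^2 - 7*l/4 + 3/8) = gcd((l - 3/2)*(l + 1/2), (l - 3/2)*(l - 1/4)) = l - 3/2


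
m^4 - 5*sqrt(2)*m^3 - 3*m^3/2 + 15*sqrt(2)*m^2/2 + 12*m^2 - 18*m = m*(m - 3/2)*(m - 3*sqrt(2))*(m - 2*sqrt(2))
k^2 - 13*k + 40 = (k - 8)*(k - 5)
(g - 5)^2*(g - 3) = g^3 - 13*g^2 + 55*g - 75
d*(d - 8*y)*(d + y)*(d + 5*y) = d^4 - 2*d^3*y - 43*d^2*y^2 - 40*d*y^3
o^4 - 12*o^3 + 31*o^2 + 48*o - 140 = (o - 7)*(o - 5)*(o - 2)*(o + 2)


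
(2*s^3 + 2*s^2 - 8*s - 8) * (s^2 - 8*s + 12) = 2*s^5 - 14*s^4 + 80*s^2 - 32*s - 96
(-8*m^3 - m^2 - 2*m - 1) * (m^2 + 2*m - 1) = -8*m^5 - 17*m^4 + 4*m^3 - 4*m^2 + 1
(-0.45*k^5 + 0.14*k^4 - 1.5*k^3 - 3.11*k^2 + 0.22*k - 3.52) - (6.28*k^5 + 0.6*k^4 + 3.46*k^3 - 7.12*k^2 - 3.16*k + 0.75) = -6.73*k^5 - 0.46*k^4 - 4.96*k^3 + 4.01*k^2 + 3.38*k - 4.27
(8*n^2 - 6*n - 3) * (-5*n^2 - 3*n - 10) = -40*n^4 + 6*n^3 - 47*n^2 + 69*n + 30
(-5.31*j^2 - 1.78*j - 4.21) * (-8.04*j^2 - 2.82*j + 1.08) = 42.6924*j^4 + 29.2854*j^3 + 33.1332*j^2 + 9.9498*j - 4.5468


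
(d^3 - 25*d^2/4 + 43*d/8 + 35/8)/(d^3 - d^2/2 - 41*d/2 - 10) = (d - 7/4)/(d + 4)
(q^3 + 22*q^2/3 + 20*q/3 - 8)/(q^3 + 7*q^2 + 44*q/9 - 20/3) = 3*(q + 2)/(3*q + 5)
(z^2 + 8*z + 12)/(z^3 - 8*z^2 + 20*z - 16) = (z^2 + 8*z + 12)/(z^3 - 8*z^2 + 20*z - 16)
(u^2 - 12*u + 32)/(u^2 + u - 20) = (u - 8)/(u + 5)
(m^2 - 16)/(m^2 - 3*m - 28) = (m - 4)/(m - 7)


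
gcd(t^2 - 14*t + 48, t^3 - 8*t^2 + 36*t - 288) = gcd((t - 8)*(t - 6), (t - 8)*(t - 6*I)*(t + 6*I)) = t - 8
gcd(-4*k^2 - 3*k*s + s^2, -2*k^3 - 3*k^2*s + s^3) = k + s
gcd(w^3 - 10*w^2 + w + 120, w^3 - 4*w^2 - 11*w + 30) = w^2 - 2*w - 15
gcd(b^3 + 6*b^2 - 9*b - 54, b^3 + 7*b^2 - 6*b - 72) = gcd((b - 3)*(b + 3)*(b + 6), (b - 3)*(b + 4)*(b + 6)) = b^2 + 3*b - 18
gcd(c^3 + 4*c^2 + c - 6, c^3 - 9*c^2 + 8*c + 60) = c + 2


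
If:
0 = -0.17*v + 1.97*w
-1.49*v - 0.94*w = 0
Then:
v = 0.00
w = 0.00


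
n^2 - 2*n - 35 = (n - 7)*(n + 5)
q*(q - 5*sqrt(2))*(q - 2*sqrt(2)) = q^3 - 7*sqrt(2)*q^2 + 20*q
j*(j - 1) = j^2 - j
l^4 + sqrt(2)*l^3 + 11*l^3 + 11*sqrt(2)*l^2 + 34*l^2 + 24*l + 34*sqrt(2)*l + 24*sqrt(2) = (l + 1)*(l + 4)*(l + 6)*(l + sqrt(2))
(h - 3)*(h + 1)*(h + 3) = h^3 + h^2 - 9*h - 9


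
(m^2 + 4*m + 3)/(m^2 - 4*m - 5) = (m + 3)/(m - 5)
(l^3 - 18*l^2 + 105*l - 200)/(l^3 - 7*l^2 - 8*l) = (l^2 - 10*l + 25)/(l*(l + 1))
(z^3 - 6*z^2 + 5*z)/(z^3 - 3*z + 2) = z*(z - 5)/(z^2 + z - 2)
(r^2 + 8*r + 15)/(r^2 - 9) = (r + 5)/(r - 3)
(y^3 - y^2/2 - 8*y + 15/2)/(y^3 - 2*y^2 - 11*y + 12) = (y - 5/2)/(y - 4)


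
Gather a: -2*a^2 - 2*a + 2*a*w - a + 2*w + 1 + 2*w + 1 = -2*a^2 + a*(2*w - 3) + 4*w + 2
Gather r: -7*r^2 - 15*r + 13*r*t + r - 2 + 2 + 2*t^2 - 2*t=-7*r^2 + r*(13*t - 14) + 2*t^2 - 2*t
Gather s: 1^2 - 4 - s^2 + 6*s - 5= -s^2 + 6*s - 8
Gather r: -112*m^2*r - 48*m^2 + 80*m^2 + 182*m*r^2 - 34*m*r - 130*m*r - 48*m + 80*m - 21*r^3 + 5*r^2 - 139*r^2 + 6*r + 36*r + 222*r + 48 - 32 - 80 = 32*m^2 + 32*m - 21*r^3 + r^2*(182*m - 134) + r*(-112*m^2 - 164*m + 264) - 64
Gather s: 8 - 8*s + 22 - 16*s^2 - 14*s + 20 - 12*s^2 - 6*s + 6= -28*s^2 - 28*s + 56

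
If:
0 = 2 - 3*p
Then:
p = 2/3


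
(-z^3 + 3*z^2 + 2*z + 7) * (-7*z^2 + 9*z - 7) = 7*z^5 - 30*z^4 + 20*z^3 - 52*z^2 + 49*z - 49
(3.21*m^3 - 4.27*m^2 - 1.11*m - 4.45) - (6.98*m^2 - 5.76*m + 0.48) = 3.21*m^3 - 11.25*m^2 + 4.65*m - 4.93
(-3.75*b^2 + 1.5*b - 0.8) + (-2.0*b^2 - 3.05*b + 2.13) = -5.75*b^2 - 1.55*b + 1.33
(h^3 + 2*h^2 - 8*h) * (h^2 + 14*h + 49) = h^5 + 16*h^4 + 69*h^3 - 14*h^2 - 392*h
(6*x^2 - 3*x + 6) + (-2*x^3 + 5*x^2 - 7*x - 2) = -2*x^3 + 11*x^2 - 10*x + 4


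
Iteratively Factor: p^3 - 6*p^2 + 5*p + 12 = (p - 4)*(p^2 - 2*p - 3) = (p - 4)*(p - 3)*(p + 1)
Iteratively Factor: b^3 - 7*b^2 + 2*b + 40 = (b + 2)*(b^2 - 9*b + 20) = (b - 4)*(b + 2)*(b - 5)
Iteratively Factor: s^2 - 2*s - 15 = (s - 5)*(s + 3)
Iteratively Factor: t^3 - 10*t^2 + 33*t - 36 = (t - 3)*(t^2 - 7*t + 12) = (t - 4)*(t - 3)*(t - 3)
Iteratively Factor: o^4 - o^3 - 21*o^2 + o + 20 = (o - 1)*(o^3 - 21*o - 20) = (o - 1)*(o + 4)*(o^2 - 4*o - 5) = (o - 5)*(o - 1)*(o + 4)*(o + 1)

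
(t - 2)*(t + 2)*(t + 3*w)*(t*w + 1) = t^4*w + 3*t^3*w^2 + t^3 - t^2*w - 12*t*w^2 - 4*t - 12*w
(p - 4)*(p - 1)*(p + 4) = p^3 - p^2 - 16*p + 16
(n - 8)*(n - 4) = n^2 - 12*n + 32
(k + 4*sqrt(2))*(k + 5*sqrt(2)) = k^2 + 9*sqrt(2)*k + 40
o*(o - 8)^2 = o^3 - 16*o^2 + 64*o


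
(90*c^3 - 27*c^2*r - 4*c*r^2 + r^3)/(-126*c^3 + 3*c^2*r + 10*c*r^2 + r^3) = (-30*c^2 - c*r + r^2)/(42*c^2 + 13*c*r + r^2)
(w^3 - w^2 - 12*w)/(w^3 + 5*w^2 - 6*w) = (w^2 - w - 12)/(w^2 + 5*w - 6)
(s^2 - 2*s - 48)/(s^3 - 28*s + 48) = (s - 8)/(s^2 - 6*s + 8)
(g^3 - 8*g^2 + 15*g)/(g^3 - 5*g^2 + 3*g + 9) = g*(g - 5)/(g^2 - 2*g - 3)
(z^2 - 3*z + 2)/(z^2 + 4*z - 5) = (z - 2)/(z + 5)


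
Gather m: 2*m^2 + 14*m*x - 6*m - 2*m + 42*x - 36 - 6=2*m^2 + m*(14*x - 8) + 42*x - 42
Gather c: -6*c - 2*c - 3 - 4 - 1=-8*c - 8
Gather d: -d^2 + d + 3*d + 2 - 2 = -d^2 + 4*d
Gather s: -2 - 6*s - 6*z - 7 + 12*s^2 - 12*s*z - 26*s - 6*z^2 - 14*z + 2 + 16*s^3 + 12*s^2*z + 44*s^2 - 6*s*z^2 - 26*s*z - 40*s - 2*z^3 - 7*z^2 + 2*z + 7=16*s^3 + s^2*(12*z + 56) + s*(-6*z^2 - 38*z - 72) - 2*z^3 - 13*z^2 - 18*z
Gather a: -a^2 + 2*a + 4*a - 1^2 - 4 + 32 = -a^2 + 6*a + 27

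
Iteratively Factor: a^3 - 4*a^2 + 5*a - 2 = (a - 1)*(a^2 - 3*a + 2) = (a - 2)*(a - 1)*(a - 1)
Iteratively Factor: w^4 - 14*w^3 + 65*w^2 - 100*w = (w - 4)*(w^3 - 10*w^2 + 25*w) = w*(w - 4)*(w^2 - 10*w + 25) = w*(w - 5)*(w - 4)*(w - 5)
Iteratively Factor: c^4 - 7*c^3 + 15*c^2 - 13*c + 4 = (c - 1)*(c^3 - 6*c^2 + 9*c - 4) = (c - 4)*(c - 1)*(c^2 - 2*c + 1) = (c - 4)*(c - 1)^2*(c - 1)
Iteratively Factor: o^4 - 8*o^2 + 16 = (o - 2)*(o^3 + 2*o^2 - 4*o - 8) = (o - 2)*(o + 2)*(o^2 - 4) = (o - 2)^2*(o + 2)*(o + 2)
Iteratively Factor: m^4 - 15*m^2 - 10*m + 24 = (m + 2)*(m^3 - 2*m^2 - 11*m + 12) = (m + 2)*(m + 3)*(m^2 - 5*m + 4) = (m - 1)*(m + 2)*(m + 3)*(m - 4)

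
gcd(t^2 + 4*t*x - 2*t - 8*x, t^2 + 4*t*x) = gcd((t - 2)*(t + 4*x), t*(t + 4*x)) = t + 4*x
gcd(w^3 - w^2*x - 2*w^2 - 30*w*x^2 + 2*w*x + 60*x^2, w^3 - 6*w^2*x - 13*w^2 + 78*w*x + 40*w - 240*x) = -w + 6*x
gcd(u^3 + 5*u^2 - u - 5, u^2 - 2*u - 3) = u + 1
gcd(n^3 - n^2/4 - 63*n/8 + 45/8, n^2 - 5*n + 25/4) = n - 5/2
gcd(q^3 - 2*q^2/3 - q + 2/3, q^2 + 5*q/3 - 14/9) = q - 2/3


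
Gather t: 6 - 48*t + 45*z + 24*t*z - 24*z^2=t*(24*z - 48) - 24*z^2 + 45*z + 6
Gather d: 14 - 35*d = 14 - 35*d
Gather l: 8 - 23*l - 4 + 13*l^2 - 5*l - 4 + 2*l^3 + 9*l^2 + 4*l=2*l^3 + 22*l^2 - 24*l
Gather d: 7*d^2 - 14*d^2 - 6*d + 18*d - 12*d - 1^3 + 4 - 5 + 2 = -7*d^2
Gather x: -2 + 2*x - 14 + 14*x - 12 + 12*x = 28*x - 28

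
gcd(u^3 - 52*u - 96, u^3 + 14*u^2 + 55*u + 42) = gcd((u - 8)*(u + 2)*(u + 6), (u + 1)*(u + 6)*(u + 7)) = u + 6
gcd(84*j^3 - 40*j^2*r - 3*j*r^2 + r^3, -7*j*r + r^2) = -7*j + r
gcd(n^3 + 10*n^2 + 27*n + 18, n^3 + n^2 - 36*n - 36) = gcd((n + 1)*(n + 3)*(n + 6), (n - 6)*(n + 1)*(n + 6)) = n^2 + 7*n + 6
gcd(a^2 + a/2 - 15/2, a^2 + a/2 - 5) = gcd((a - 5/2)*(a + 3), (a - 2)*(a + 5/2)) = 1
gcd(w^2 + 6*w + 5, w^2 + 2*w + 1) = w + 1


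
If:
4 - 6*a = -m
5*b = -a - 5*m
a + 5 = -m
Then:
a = -1/7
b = 171/35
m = -34/7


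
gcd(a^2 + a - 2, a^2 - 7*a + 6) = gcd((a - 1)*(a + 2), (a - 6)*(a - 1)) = a - 1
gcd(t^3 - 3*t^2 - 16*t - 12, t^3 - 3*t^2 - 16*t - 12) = t^3 - 3*t^2 - 16*t - 12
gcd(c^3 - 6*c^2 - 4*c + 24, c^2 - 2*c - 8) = c + 2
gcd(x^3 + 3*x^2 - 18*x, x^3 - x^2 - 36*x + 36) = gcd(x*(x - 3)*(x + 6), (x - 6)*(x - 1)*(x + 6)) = x + 6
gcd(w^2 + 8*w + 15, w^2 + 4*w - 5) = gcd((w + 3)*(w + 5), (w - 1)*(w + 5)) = w + 5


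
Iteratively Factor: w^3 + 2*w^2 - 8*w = (w + 4)*(w^2 - 2*w) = (w - 2)*(w + 4)*(w)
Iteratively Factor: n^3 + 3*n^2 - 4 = (n + 2)*(n^2 + n - 2) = (n - 1)*(n + 2)*(n + 2)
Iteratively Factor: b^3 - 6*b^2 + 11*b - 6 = (b - 2)*(b^2 - 4*b + 3) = (b - 3)*(b - 2)*(b - 1)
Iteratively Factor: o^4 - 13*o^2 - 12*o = (o + 3)*(o^3 - 3*o^2 - 4*o) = (o + 1)*(o + 3)*(o^2 - 4*o) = (o - 4)*(o + 1)*(o + 3)*(o)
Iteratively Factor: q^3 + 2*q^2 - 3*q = (q + 3)*(q^2 - q) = q*(q + 3)*(q - 1)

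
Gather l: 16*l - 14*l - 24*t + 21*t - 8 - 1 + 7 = 2*l - 3*t - 2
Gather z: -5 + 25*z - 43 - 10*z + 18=15*z - 30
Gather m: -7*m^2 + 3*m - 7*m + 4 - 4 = -7*m^2 - 4*m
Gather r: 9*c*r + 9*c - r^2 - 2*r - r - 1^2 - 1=9*c - r^2 + r*(9*c - 3) - 2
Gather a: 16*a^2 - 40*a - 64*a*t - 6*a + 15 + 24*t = 16*a^2 + a*(-64*t - 46) + 24*t + 15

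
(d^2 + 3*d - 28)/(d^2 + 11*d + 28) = (d - 4)/(d + 4)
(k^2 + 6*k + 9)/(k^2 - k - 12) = (k + 3)/(k - 4)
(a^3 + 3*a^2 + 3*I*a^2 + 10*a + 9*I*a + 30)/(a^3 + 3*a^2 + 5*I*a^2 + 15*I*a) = (a - 2*I)/a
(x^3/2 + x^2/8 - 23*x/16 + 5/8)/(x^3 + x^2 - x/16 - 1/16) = (8*x^3 + 2*x^2 - 23*x + 10)/(16*x^3 + 16*x^2 - x - 1)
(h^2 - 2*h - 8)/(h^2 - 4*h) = (h + 2)/h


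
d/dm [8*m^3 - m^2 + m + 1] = 24*m^2 - 2*m + 1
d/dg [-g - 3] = -1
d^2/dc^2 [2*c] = 0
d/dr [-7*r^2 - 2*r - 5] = -14*r - 2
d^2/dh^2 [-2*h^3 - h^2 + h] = -12*h - 2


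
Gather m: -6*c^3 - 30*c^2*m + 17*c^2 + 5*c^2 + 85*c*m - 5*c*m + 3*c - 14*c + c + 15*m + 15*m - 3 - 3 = -6*c^3 + 22*c^2 - 10*c + m*(-30*c^2 + 80*c + 30) - 6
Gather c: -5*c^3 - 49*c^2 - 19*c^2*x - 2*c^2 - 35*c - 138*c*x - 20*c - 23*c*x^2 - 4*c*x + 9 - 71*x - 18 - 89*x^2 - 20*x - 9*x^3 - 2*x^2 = -5*c^3 + c^2*(-19*x - 51) + c*(-23*x^2 - 142*x - 55) - 9*x^3 - 91*x^2 - 91*x - 9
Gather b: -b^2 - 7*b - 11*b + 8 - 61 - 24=-b^2 - 18*b - 77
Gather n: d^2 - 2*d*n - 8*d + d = d^2 - 2*d*n - 7*d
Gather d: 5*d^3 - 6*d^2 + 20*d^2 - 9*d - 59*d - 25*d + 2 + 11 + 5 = 5*d^3 + 14*d^2 - 93*d + 18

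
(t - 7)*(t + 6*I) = t^2 - 7*t + 6*I*t - 42*I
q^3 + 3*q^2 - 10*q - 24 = (q - 3)*(q + 2)*(q + 4)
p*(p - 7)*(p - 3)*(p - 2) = p^4 - 12*p^3 + 41*p^2 - 42*p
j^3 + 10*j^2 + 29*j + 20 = (j + 1)*(j + 4)*(j + 5)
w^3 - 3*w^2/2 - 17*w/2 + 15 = (w - 5/2)*(w - 2)*(w + 3)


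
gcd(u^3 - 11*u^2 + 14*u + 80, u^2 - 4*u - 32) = u - 8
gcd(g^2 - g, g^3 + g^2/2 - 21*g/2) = g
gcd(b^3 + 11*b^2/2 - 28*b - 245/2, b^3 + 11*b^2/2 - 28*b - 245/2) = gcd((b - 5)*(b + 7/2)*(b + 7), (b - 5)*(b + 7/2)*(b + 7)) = b^3 + 11*b^2/2 - 28*b - 245/2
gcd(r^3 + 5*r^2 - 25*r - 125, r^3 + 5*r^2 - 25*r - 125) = r^3 + 5*r^2 - 25*r - 125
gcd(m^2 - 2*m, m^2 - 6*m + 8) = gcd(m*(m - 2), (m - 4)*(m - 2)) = m - 2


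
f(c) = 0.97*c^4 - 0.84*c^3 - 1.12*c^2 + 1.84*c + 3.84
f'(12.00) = 6316.72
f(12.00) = 18527.04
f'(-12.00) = -7038.80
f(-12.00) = 21385.92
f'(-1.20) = -5.81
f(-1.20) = 3.48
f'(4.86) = 376.82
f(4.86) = 431.05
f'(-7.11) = -1504.20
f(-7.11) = 2714.91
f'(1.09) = 1.43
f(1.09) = 4.80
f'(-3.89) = -255.97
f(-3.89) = 251.29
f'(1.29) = 3.09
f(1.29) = 5.23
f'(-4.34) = -353.08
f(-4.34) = 387.56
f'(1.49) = 5.74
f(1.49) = 6.10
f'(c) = 3.88*c^3 - 2.52*c^2 - 2.24*c + 1.84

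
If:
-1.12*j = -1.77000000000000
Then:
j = 1.58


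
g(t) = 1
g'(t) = 0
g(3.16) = 1.00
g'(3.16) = 0.00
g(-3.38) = 1.00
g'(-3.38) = 0.00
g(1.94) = 1.00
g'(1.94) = 0.00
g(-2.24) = 1.00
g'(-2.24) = 0.00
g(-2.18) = 1.00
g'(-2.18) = 0.00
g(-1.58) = 1.00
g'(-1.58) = 0.00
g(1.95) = 1.00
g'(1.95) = 0.00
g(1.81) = 1.00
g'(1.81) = 0.00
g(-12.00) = 1.00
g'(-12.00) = 0.00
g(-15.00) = 1.00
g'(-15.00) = 0.00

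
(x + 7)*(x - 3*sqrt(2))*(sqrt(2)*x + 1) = sqrt(2)*x^3 - 5*x^2 + 7*sqrt(2)*x^2 - 35*x - 3*sqrt(2)*x - 21*sqrt(2)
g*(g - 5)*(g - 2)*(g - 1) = g^4 - 8*g^3 + 17*g^2 - 10*g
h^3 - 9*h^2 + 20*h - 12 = (h - 6)*(h - 2)*(h - 1)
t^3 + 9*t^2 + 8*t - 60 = (t - 2)*(t + 5)*(t + 6)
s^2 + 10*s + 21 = (s + 3)*(s + 7)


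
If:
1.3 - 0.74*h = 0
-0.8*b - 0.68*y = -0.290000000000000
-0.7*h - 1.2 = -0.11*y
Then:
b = -18.41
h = 1.76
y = 22.09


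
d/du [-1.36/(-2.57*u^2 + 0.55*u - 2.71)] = (0.748 - 6.9904*u)/(2.57*u^2 - 0.55*u + 2.71)^2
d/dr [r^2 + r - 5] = 2*r + 1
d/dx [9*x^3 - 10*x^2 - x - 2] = 27*x^2 - 20*x - 1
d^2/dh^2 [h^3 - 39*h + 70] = 6*h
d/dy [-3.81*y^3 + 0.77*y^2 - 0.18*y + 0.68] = -11.43*y^2 + 1.54*y - 0.18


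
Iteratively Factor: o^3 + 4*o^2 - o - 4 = (o + 4)*(o^2 - 1) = (o + 1)*(o + 4)*(o - 1)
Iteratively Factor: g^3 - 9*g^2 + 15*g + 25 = (g - 5)*(g^2 - 4*g - 5) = (g - 5)^2*(g + 1)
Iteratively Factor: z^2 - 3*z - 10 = (z - 5)*(z + 2)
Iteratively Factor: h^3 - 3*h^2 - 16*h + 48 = (h - 4)*(h^2 + h - 12) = (h - 4)*(h + 4)*(h - 3)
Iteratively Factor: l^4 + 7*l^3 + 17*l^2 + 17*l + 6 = (l + 3)*(l^3 + 4*l^2 + 5*l + 2) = (l + 1)*(l + 3)*(l^2 + 3*l + 2) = (l + 1)^2*(l + 3)*(l + 2)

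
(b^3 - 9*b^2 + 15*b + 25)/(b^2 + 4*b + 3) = (b^2 - 10*b + 25)/(b + 3)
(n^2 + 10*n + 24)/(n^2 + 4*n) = (n + 6)/n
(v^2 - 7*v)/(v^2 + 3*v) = (v - 7)/(v + 3)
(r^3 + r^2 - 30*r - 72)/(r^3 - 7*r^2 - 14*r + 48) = (r^2 - 2*r - 24)/(r^2 - 10*r + 16)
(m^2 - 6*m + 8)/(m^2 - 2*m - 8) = (m - 2)/(m + 2)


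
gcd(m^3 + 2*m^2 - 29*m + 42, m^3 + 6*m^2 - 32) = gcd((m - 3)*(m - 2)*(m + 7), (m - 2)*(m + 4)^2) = m - 2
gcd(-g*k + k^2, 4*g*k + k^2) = k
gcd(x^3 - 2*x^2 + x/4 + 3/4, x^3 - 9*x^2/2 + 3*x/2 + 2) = x^2 - x/2 - 1/2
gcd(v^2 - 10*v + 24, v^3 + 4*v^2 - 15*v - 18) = 1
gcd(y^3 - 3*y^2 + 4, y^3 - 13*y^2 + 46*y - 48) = y - 2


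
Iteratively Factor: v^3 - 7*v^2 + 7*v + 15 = (v - 3)*(v^2 - 4*v - 5) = (v - 5)*(v - 3)*(v + 1)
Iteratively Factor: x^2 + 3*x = (x)*(x + 3)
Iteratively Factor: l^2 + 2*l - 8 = (l - 2)*(l + 4)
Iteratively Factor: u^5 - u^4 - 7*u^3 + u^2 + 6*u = (u + 2)*(u^4 - 3*u^3 - u^2 + 3*u) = (u - 1)*(u + 2)*(u^3 - 2*u^2 - 3*u) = (u - 3)*(u - 1)*(u + 2)*(u^2 + u) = (u - 3)*(u - 1)*(u + 1)*(u + 2)*(u)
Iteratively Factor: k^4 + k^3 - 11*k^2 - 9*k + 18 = (k + 2)*(k^3 - k^2 - 9*k + 9) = (k - 3)*(k + 2)*(k^2 + 2*k - 3) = (k - 3)*(k + 2)*(k + 3)*(k - 1)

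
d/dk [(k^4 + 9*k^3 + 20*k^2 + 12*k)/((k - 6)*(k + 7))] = 2*(k^5 + 6*k^4 - 75*k^3 - 563*k^2 - 840*k - 252)/(k^4 + 2*k^3 - 83*k^2 - 84*k + 1764)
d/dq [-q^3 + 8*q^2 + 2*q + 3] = -3*q^2 + 16*q + 2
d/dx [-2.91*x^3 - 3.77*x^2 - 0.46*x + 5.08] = -8.73*x^2 - 7.54*x - 0.46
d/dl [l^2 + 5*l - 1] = 2*l + 5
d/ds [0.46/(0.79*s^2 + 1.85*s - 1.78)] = (-0.7268*s - 0.851)/(0.79*s^2 + 1.85*s - 1.78)^2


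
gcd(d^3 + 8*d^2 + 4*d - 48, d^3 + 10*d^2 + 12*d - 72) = d^2 + 4*d - 12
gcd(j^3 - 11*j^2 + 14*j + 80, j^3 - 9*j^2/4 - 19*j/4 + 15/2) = j + 2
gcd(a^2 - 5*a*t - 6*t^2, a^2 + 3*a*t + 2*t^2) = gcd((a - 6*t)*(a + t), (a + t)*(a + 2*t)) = a + t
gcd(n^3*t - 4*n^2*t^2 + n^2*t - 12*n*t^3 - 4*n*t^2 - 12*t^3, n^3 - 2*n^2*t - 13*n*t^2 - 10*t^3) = n + 2*t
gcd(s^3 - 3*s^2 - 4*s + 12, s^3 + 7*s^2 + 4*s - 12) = s + 2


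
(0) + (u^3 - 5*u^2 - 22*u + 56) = u^3 - 5*u^2 - 22*u + 56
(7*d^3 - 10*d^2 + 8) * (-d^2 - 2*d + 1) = -7*d^5 - 4*d^4 + 27*d^3 - 18*d^2 - 16*d + 8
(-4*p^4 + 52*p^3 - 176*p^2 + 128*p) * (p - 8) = -4*p^5 + 84*p^4 - 592*p^3 + 1536*p^2 - 1024*p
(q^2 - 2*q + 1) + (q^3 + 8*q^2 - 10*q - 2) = q^3 + 9*q^2 - 12*q - 1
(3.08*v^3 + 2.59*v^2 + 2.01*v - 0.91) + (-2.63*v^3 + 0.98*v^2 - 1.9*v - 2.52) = 0.45*v^3 + 3.57*v^2 + 0.11*v - 3.43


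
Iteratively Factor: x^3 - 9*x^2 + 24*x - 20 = (x - 5)*(x^2 - 4*x + 4) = (x - 5)*(x - 2)*(x - 2)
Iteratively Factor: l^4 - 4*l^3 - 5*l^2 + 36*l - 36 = (l - 2)*(l^3 - 2*l^2 - 9*l + 18) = (l - 3)*(l - 2)*(l^2 + l - 6) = (l - 3)*(l - 2)^2*(l + 3)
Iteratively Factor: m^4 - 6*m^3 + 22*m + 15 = (m - 3)*(m^3 - 3*m^2 - 9*m - 5) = (m - 3)*(m + 1)*(m^2 - 4*m - 5) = (m - 3)*(m + 1)^2*(m - 5)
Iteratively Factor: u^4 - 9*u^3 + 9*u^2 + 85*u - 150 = (u + 3)*(u^3 - 12*u^2 + 45*u - 50) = (u - 5)*(u + 3)*(u^2 - 7*u + 10) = (u - 5)^2*(u + 3)*(u - 2)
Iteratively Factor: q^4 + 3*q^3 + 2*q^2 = (q)*(q^3 + 3*q^2 + 2*q) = q^2*(q^2 + 3*q + 2) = q^2*(q + 1)*(q + 2)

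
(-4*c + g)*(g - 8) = -4*c*g + 32*c + g^2 - 8*g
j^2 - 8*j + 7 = (j - 7)*(j - 1)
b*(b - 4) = b^2 - 4*b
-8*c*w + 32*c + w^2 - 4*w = (-8*c + w)*(w - 4)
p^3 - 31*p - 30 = (p - 6)*(p + 1)*(p + 5)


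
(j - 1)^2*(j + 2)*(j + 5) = j^4 + 5*j^3 - 3*j^2 - 13*j + 10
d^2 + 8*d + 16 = (d + 4)^2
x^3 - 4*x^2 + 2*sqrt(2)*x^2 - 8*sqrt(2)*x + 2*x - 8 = (x - 4)*(x + sqrt(2))^2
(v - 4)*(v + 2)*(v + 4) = v^3 + 2*v^2 - 16*v - 32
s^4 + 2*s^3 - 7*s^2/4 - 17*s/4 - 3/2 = (s - 3/2)*(s + 1/2)*(s + 1)*(s + 2)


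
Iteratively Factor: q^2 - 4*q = (q)*(q - 4)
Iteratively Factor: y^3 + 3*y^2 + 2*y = (y + 2)*(y^2 + y) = (y + 1)*(y + 2)*(y)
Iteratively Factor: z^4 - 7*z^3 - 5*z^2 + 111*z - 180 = (z - 3)*(z^3 - 4*z^2 - 17*z + 60) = (z - 3)^2*(z^2 - z - 20) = (z - 3)^2*(z + 4)*(z - 5)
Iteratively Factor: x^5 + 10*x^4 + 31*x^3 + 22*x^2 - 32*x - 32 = (x + 4)*(x^4 + 6*x^3 + 7*x^2 - 6*x - 8) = (x + 2)*(x + 4)*(x^3 + 4*x^2 - x - 4) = (x + 2)*(x + 4)^2*(x^2 - 1) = (x - 1)*(x + 2)*(x + 4)^2*(x + 1)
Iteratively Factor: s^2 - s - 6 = (s - 3)*(s + 2)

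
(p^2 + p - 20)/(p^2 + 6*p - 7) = (p^2 + p - 20)/(p^2 + 6*p - 7)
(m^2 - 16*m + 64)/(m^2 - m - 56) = (m - 8)/(m + 7)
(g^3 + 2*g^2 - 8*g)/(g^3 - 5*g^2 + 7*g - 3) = g*(g^2 + 2*g - 8)/(g^3 - 5*g^2 + 7*g - 3)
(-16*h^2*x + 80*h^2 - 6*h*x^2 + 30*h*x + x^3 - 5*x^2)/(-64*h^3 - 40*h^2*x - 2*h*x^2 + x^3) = (x - 5)/(4*h + x)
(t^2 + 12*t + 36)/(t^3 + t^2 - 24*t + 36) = (t + 6)/(t^2 - 5*t + 6)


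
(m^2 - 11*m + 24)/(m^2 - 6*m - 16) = (m - 3)/(m + 2)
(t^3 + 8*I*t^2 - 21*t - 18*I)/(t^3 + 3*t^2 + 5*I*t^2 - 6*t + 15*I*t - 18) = (t + 3*I)/(t + 3)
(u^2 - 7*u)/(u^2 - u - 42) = u/(u + 6)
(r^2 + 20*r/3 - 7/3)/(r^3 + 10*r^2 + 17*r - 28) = (r - 1/3)/(r^2 + 3*r - 4)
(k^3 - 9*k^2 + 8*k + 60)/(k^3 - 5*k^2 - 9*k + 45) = (k^2 - 4*k - 12)/(k^2 - 9)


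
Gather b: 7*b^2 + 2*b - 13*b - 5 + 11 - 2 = 7*b^2 - 11*b + 4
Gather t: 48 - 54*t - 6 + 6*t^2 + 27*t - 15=6*t^2 - 27*t + 27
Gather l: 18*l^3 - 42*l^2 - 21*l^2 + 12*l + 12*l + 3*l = 18*l^3 - 63*l^2 + 27*l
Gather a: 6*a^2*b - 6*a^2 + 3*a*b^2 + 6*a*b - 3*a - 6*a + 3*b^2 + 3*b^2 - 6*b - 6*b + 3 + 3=a^2*(6*b - 6) + a*(3*b^2 + 6*b - 9) + 6*b^2 - 12*b + 6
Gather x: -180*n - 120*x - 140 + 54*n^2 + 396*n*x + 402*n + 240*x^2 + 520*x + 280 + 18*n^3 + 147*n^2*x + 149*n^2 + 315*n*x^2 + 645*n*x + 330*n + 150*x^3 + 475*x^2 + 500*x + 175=18*n^3 + 203*n^2 + 552*n + 150*x^3 + x^2*(315*n + 715) + x*(147*n^2 + 1041*n + 900) + 315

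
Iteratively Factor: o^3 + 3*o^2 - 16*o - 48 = (o + 3)*(o^2 - 16) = (o + 3)*(o + 4)*(o - 4)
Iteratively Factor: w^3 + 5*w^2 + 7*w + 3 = (w + 1)*(w^2 + 4*w + 3) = (w + 1)*(w + 3)*(w + 1)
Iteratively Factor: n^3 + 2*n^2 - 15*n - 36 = (n + 3)*(n^2 - n - 12) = (n - 4)*(n + 3)*(n + 3)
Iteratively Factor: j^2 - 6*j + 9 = (j - 3)*(j - 3)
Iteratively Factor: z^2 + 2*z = (z + 2)*(z)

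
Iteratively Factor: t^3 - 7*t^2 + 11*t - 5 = (t - 1)*(t^2 - 6*t + 5) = (t - 5)*(t - 1)*(t - 1)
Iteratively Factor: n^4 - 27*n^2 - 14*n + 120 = (n + 3)*(n^3 - 3*n^2 - 18*n + 40) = (n + 3)*(n + 4)*(n^2 - 7*n + 10) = (n - 5)*(n + 3)*(n + 4)*(n - 2)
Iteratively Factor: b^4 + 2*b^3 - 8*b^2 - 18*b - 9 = (b - 3)*(b^3 + 5*b^2 + 7*b + 3) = (b - 3)*(b + 1)*(b^2 + 4*b + 3) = (b - 3)*(b + 1)*(b + 3)*(b + 1)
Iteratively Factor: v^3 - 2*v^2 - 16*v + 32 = (v - 2)*(v^2 - 16) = (v - 2)*(v + 4)*(v - 4)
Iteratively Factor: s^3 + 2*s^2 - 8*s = (s + 4)*(s^2 - 2*s) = (s - 2)*(s + 4)*(s)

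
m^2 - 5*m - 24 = (m - 8)*(m + 3)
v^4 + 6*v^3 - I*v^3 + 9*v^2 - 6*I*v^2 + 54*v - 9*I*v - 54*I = (v + 6)*(v - 3*I)*(v - I)*(v + 3*I)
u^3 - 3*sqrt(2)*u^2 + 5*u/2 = u*(u - 5*sqrt(2)/2)*(u - sqrt(2)/2)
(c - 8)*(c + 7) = c^2 - c - 56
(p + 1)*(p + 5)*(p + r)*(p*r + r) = p^4*r + p^3*r^2 + 7*p^3*r + 7*p^2*r^2 + 11*p^2*r + 11*p*r^2 + 5*p*r + 5*r^2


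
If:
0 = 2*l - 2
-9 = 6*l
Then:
No Solution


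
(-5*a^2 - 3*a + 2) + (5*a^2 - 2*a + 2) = 4 - 5*a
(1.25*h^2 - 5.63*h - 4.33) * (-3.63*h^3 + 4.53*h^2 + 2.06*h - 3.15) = -4.5375*h^5 + 26.0994*h^4 - 7.211*h^3 - 35.1502*h^2 + 8.8147*h + 13.6395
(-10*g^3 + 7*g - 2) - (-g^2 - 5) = -10*g^3 + g^2 + 7*g + 3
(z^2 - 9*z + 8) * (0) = 0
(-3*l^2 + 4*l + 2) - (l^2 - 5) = -4*l^2 + 4*l + 7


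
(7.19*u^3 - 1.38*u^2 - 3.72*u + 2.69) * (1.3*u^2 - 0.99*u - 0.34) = 9.347*u^5 - 8.9121*u^4 - 5.9144*u^3 + 7.649*u^2 - 1.3983*u - 0.9146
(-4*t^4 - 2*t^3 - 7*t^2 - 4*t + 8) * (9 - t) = 4*t^5 - 34*t^4 - 11*t^3 - 59*t^2 - 44*t + 72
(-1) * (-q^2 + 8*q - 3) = q^2 - 8*q + 3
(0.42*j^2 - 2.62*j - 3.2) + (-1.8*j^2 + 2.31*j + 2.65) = -1.38*j^2 - 0.31*j - 0.55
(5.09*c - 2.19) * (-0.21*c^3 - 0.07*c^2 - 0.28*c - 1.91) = -1.0689*c^4 + 0.1036*c^3 - 1.2719*c^2 - 9.1087*c + 4.1829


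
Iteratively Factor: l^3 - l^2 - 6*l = (l + 2)*(l^2 - 3*l) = l*(l + 2)*(l - 3)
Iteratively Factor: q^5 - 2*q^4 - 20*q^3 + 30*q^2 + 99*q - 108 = (q + 3)*(q^4 - 5*q^3 - 5*q^2 + 45*q - 36) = (q - 1)*(q + 3)*(q^3 - 4*q^2 - 9*q + 36) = (q - 3)*(q - 1)*(q + 3)*(q^2 - q - 12) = (q - 3)*(q - 1)*(q + 3)^2*(q - 4)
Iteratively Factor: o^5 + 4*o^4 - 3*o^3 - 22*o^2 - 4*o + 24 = (o - 2)*(o^4 + 6*o^3 + 9*o^2 - 4*o - 12) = (o - 2)*(o + 3)*(o^3 + 3*o^2 - 4) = (o - 2)*(o + 2)*(o + 3)*(o^2 + o - 2) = (o - 2)*(o - 1)*(o + 2)*(o + 3)*(o + 2)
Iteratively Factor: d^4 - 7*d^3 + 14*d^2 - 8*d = (d - 1)*(d^3 - 6*d^2 + 8*d) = (d - 2)*(d - 1)*(d^2 - 4*d) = (d - 4)*(d - 2)*(d - 1)*(d)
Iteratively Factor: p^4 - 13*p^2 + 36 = (p + 2)*(p^3 - 2*p^2 - 9*p + 18) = (p - 2)*(p + 2)*(p^2 - 9) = (p - 2)*(p + 2)*(p + 3)*(p - 3)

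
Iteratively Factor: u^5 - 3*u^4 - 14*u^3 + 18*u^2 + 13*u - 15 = (u - 5)*(u^4 + 2*u^3 - 4*u^2 - 2*u + 3) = (u - 5)*(u - 1)*(u^3 + 3*u^2 - u - 3) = (u - 5)*(u - 1)*(u + 3)*(u^2 - 1) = (u - 5)*(u - 1)*(u + 1)*(u + 3)*(u - 1)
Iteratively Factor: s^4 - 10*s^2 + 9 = (s + 3)*(s^3 - 3*s^2 - s + 3) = (s + 1)*(s + 3)*(s^2 - 4*s + 3) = (s - 3)*(s + 1)*(s + 3)*(s - 1)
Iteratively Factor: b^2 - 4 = (b + 2)*(b - 2)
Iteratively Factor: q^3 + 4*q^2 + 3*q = (q)*(q^2 + 4*q + 3) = q*(q + 3)*(q + 1)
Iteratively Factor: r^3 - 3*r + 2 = (r - 1)*(r^2 + r - 2) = (r - 1)^2*(r + 2)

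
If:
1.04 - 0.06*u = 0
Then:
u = 17.33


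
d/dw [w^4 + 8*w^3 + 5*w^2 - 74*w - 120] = 4*w^3 + 24*w^2 + 10*w - 74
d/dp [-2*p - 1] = -2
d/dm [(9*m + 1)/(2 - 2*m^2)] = (9*m^2 + 2*m + 9)/(2*(m^4 - 2*m^2 + 1))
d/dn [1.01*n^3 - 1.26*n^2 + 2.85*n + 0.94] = 3.03*n^2 - 2.52*n + 2.85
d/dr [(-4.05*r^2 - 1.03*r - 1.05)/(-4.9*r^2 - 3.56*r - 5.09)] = (9.371*r^2 + 30.939*r + 1.5047)/(24.01*r^4 + 34.888*r^3 + 62.5556*r^2 + 36.2408*r + 25.9081)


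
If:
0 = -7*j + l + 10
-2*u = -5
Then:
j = l/7 + 10/7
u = 5/2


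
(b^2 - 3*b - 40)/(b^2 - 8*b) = (b + 5)/b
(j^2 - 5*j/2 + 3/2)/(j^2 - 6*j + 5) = (j - 3/2)/(j - 5)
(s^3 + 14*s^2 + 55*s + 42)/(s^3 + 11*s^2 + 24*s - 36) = (s^2 + 8*s + 7)/(s^2 + 5*s - 6)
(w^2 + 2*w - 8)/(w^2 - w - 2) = (w + 4)/(w + 1)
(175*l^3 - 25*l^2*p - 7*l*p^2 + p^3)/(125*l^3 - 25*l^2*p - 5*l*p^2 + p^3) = (-7*l + p)/(-5*l + p)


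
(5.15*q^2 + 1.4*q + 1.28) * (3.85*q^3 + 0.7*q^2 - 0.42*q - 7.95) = 19.8275*q^5 + 8.995*q^4 + 3.745*q^3 - 40.6345*q^2 - 11.6676*q - 10.176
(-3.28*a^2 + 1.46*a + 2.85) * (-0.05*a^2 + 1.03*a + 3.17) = 0.164*a^4 - 3.4514*a^3 - 9.0363*a^2 + 7.5637*a + 9.0345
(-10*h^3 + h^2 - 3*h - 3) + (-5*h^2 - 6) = -10*h^3 - 4*h^2 - 3*h - 9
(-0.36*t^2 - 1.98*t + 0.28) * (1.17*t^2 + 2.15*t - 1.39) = -0.4212*t^4 - 3.0906*t^3 - 3.429*t^2 + 3.3542*t - 0.3892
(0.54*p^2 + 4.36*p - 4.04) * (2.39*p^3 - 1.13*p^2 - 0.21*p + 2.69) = 1.2906*p^5 + 9.8102*p^4 - 14.6958*p^3 + 5.1022*p^2 + 12.5768*p - 10.8676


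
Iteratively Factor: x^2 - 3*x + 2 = (x - 2)*(x - 1)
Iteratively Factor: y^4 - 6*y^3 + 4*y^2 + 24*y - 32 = (y - 4)*(y^3 - 2*y^2 - 4*y + 8) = (y - 4)*(y - 2)*(y^2 - 4) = (y - 4)*(y - 2)^2*(y + 2)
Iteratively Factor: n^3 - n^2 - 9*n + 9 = (n - 3)*(n^2 + 2*n - 3) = (n - 3)*(n + 3)*(n - 1)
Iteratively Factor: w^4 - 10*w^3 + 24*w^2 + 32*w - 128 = (w - 4)*(w^3 - 6*w^2 + 32) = (w - 4)*(w + 2)*(w^2 - 8*w + 16) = (w - 4)^2*(w + 2)*(w - 4)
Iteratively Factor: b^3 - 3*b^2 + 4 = (b - 2)*(b^2 - b - 2) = (b - 2)^2*(b + 1)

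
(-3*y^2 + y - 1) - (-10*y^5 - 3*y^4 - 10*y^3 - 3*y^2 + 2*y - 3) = 10*y^5 + 3*y^4 + 10*y^3 - y + 2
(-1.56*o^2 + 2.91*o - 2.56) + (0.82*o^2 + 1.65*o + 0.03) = -0.74*o^2 + 4.56*o - 2.53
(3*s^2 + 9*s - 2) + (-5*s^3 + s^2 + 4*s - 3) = -5*s^3 + 4*s^2 + 13*s - 5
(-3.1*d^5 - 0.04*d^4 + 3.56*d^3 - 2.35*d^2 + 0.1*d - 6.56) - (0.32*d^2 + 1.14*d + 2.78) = -3.1*d^5 - 0.04*d^4 + 3.56*d^3 - 2.67*d^2 - 1.04*d - 9.34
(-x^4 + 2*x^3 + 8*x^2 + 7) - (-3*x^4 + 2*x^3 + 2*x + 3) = 2*x^4 + 8*x^2 - 2*x + 4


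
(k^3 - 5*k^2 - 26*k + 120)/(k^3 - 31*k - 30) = (k - 4)/(k + 1)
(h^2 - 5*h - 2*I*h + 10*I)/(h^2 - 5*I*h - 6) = (h - 5)/(h - 3*I)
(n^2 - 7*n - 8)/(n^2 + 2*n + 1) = (n - 8)/(n + 1)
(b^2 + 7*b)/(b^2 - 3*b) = (b + 7)/(b - 3)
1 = 1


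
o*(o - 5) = o^2 - 5*o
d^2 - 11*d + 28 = (d - 7)*(d - 4)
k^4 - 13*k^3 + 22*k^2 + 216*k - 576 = (k - 8)*(k - 6)*(k - 3)*(k + 4)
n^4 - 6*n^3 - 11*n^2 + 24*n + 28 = (n - 7)*(n - 2)*(n + 1)*(n + 2)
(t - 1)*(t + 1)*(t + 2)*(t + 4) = t^4 + 6*t^3 + 7*t^2 - 6*t - 8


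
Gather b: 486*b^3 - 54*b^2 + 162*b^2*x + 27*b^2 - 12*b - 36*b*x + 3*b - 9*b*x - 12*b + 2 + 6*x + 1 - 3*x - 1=486*b^3 + b^2*(162*x - 27) + b*(-45*x - 21) + 3*x + 2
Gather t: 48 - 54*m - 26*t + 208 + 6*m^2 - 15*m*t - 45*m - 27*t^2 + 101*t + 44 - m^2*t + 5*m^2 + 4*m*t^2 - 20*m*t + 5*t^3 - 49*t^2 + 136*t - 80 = 11*m^2 - 99*m + 5*t^3 + t^2*(4*m - 76) + t*(-m^2 - 35*m + 211) + 220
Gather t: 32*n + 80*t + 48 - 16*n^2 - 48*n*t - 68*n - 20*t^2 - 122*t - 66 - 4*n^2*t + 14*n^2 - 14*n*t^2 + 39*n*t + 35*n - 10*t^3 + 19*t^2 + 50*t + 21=-2*n^2 - n - 10*t^3 + t^2*(-14*n - 1) + t*(-4*n^2 - 9*n + 8) + 3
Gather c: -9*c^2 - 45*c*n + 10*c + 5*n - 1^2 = -9*c^2 + c*(10 - 45*n) + 5*n - 1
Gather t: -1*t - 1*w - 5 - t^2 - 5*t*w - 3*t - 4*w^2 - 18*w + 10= -t^2 + t*(-5*w - 4) - 4*w^2 - 19*w + 5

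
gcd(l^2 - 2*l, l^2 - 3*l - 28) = 1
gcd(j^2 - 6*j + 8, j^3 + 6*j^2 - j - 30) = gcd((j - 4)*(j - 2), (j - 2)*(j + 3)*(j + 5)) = j - 2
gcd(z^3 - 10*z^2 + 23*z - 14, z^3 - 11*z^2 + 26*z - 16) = z^2 - 3*z + 2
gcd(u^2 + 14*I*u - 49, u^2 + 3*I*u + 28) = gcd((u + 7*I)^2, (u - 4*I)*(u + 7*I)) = u + 7*I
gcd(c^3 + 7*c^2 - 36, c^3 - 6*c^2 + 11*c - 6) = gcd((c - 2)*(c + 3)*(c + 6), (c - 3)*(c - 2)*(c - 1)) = c - 2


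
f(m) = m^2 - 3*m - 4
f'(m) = 2*m - 3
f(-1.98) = 5.86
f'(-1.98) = -6.96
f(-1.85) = 4.97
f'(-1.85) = -6.70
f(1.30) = -6.21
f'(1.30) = -0.40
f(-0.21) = -3.33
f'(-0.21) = -3.42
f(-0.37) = -2.75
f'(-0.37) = -3.74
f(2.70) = -4.81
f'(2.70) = 2.40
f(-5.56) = 43.59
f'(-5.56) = -14.12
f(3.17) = -3.46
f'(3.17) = 3.34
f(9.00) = 50.00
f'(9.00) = 15.00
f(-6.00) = 50.00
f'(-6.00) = -15.00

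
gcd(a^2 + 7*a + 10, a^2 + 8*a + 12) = a + 2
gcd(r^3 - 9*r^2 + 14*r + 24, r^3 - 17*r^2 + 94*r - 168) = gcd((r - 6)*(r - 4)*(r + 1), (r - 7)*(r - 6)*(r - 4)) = r^2 - 10*r + 24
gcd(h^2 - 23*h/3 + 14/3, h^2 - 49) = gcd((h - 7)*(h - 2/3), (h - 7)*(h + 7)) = h - 7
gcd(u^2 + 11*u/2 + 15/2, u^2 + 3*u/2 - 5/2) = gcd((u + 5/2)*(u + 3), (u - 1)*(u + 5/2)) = u + 5/2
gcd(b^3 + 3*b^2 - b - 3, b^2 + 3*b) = b + 3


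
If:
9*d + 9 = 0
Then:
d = -1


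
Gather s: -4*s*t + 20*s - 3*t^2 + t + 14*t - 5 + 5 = s*(20 - 4*t) - 3*t^2 + 15*t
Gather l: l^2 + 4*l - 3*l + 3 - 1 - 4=l^2 + l - 2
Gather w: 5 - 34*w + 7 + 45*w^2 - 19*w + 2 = 45*w^2 - 53*w + 14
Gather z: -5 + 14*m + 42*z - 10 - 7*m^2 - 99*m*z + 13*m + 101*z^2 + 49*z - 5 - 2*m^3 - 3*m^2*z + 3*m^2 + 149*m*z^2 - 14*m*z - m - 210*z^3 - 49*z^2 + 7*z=-2*m^3 - 4*m^2 + 26*m - 210*z^3 + z^2*(149*m + 52) + z*(-3*m^2 - 113*m + 98) - 20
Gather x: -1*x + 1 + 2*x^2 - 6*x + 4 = 2*x^2 - 7*x + 5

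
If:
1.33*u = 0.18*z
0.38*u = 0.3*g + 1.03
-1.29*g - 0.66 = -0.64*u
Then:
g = 1.37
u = 3.79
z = 28.02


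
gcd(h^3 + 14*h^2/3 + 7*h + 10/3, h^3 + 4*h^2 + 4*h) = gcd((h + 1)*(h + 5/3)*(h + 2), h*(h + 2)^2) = h + 2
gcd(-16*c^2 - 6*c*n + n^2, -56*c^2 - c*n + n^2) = 8*c - n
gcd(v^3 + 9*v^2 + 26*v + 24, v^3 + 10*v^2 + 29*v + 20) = v + 4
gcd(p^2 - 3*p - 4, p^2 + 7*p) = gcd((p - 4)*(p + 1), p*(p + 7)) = 1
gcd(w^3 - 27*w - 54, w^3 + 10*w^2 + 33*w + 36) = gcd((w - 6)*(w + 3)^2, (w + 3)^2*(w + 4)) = w^2 + 6*w + 9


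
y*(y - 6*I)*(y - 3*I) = y^3 - 9*I*y^2 - 18*y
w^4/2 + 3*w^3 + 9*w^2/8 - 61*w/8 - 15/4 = (w/2 + 1/4)*(w - 3/2)*(w + 2)*(w + 5)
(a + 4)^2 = a^2 + 8*a + 16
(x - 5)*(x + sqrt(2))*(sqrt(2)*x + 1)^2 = 2*x^4 - 10*x^3 + 4*sqrt(2)*x^3 - 20*sqrt(2)*x^2 + 5*x^2 - 25*x + sqrt(2)*x - 5*sqrt(2)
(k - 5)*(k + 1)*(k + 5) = k^3 + k^2 - 25*k - 25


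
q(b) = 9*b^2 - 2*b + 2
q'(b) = 18*b - 2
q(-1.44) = 23.54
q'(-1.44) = -27.92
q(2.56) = 55.86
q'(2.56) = 44.08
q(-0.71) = 7.96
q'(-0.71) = -14.78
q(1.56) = 20.78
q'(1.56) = 26.08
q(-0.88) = 10.73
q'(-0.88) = -17.84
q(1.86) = 29.42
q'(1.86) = 31.48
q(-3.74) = 135.37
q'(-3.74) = -69.32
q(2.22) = 41.92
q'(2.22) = 37.96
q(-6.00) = 338.00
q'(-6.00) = -110.00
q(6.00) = 314.00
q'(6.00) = 106.00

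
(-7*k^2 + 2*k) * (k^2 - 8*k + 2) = -7*k^4 + 58*k^3 - 30*k^2 + 4*k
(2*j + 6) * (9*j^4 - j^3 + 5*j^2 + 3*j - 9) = 18*j^5 + 52*j^4 + 4*j^3 + 36*j^2 - 54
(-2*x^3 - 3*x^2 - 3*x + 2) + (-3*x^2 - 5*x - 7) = -2*x^3 - 6*x^2 - 8*x - 5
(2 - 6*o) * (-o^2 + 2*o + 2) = 6*o^3 - 14*o^2 - 8*o + 4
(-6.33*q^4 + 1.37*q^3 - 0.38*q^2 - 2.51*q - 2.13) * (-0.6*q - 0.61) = 3.798*q^5 + 3.0393*q^4 - 0.6077*q^3 + 1.7378*q^2 + 2.8091*q + 1.2993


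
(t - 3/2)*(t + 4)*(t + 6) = t^3 + 17*t^2/2 + 9*t - 36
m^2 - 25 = (m - 5)*(m + 5)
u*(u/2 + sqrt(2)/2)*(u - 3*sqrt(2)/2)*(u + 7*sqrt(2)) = u^4/2 + 13*sqrt(2)*u^3/4 - 5*u^2 - 21*sqrt(2)*u/2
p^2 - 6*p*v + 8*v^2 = (p - 4*v)*(p - 2*v)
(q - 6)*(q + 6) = q^2 - 36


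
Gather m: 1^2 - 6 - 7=-12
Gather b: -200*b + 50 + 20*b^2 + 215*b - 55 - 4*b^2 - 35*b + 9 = 16*b^2 - 20*b + 4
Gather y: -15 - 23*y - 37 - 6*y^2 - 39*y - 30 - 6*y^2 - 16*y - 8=-12*y^2 - 78*y - 90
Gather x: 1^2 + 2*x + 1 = 2*x + 2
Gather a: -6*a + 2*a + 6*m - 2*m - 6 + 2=-4*a + 4*m - 4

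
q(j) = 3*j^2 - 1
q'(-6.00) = -36.00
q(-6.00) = 107.00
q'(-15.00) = -90.00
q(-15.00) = 674.00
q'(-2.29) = -13.74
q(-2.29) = 14.73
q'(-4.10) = -24.60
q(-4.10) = 49.43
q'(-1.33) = -7.98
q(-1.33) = 4.31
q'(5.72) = 34.32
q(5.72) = 97.16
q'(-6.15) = -36.90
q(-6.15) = 112.47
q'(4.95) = 29.70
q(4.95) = 72.51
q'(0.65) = 3.90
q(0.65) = 0.27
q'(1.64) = 9.84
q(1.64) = 7.07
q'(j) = 6*j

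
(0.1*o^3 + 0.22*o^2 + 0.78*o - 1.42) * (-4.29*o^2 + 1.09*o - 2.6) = -0.429*o^5 - 0.8348*o^4 - 3.3664*o^3 + 6.37*o^2 - 3.5758*o + 3.692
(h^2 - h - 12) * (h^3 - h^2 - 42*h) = h^5 - 2*h^4 - 53*h^3 + 54*h^2 + 504*h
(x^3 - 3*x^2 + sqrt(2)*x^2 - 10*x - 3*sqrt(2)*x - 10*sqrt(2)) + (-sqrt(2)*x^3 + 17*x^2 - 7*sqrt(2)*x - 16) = -sqrt(2)*x^3 + x^3 + sqrt(2)*x^2 + 14*x^2 - 10*sqrt(2)*x - 10*x - 16 - 10*sqrt(2)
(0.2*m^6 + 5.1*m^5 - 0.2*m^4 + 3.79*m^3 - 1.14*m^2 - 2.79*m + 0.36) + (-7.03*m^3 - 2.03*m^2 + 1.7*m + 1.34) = 0.2*m^6 + 5.1*m^5 - 0.2*m^4 - 3.24*m^3 - 3.17*m^2 - 1.09*m + 1.7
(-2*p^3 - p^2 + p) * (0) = 0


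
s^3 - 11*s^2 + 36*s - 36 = (s - 6)*(s - 3)*(s - 2)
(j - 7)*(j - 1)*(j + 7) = j^3 - j^2 - 49*j + 49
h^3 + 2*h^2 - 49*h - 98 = (h - 7)*(h + 2)*(h + 7)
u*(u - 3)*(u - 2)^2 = u^4 - 7*u^3 + 16*u^2 - 12*u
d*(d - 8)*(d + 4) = d^3 - 4*d^2 - 32*d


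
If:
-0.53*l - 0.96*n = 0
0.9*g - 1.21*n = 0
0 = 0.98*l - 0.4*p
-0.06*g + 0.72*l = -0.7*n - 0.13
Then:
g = 0.26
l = -0.34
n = 0.19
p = -0.84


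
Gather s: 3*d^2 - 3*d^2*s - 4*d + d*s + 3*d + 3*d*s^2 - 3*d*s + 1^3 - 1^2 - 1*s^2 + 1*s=3*d^2 - d + s^2*(3*d - 1) + s*(-3*d^2 - 2*d + 1)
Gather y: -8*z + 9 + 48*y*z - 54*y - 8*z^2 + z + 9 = y*(48*z - 54) - 8*z^2 - 7*z + 18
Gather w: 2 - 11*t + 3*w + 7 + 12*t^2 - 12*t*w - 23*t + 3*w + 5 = 12*t^2 - 34*t + w*(6 - 12*t) + 14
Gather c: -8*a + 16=16 - 8*a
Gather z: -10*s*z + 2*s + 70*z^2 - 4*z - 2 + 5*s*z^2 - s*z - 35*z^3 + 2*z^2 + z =2*s - 35*z^3 + z^2*(5*s + 72) + z*(-11*s - 3) - 2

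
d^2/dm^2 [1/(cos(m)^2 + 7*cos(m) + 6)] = (-4*sin(m)^4 + 27*sin(m)^2 + 273*cos(m)/4 - 21*cos(3*m)/4 + 63)/((cos(m) + 1)^3*(cos(m) + 6)^3)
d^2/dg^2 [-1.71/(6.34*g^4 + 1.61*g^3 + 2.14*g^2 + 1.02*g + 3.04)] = ((130.0968*g^2 + 16.5186*g + 7.3188)*(6.34*g^4 + 1.61*g^3 + 2.14*g^2 + 1.02*g + 3.04) - 1.71*(25.36*g^3 + 4.83*g^2 + 4.28*g + 1.02)*(50.72*g^3 + 9.66*g^2 + 8.56*g + 2.04))/(6.34*g^4 + 1.61*g^3 + 2.14*g^2 + 1.02*g + 3.04)^3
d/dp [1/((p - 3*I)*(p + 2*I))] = (-2*p + I)/(p^4 - 2*I*p^3 + 11*p^2 - 12*I*p + 36)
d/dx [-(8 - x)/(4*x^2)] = (16 - x)/(4*x^3)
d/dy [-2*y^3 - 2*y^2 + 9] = 2*y*(-3*y - 2)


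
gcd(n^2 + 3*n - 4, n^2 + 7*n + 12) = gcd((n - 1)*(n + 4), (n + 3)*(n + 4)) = n + 4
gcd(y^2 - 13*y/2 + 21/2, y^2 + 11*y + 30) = 1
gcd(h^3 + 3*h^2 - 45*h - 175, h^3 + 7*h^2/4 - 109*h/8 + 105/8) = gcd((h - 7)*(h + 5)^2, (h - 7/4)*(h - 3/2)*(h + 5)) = h + 5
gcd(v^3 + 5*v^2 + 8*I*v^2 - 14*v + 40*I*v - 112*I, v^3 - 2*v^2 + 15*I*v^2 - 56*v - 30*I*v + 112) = v^2 + v*(-2 + 8*I) - 16*I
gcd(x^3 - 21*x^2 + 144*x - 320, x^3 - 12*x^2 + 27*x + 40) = x^2 - 13*x + 40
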